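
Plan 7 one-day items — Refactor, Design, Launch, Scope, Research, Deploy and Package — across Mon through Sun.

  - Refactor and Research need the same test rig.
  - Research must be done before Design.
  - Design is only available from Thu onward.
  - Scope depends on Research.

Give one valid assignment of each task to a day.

Deploy in Mon; Scope in Tue; Design in Thu; Refactor in Tue; Package in Mon; Research in Mon; Launch in Mon

Checking: Research(Mon) before Scope(Tue); Research(Mon) before Design(Thu); Refactor(Tue) != Research(Mon); Design=Thu in [Thu,Sun].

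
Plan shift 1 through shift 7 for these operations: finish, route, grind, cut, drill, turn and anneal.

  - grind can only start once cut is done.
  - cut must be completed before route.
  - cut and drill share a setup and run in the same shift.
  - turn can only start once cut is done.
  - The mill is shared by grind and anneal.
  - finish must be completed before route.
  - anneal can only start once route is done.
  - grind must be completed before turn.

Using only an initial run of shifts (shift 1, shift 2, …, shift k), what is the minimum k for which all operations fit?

3

The precedence chain requires at least 3 distinct shifts.
3 works (last occupied shift: shift 3): for example drill in shift 1, finish in shift 1, turn in shift 3, cut in shift 1, route in shift 2, anneal in shift 3, grind in shift 2.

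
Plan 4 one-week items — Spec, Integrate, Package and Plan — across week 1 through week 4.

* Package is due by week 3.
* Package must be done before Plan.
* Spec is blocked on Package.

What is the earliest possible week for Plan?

Precedence pushes Plan to at least week 2.
Plan at week 2 is achievable: Plan -> week 2, Package -> week 1, Integrate -> week 1, Spec -> week 2.

week 2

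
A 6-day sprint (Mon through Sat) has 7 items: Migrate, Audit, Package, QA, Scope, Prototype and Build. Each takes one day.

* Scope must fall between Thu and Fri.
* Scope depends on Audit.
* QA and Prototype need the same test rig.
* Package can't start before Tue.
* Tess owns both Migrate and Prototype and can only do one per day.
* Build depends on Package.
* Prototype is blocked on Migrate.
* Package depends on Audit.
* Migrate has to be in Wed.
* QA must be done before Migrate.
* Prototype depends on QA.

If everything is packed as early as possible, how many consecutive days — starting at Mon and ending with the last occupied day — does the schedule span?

4 days

The precedence chain requires at least 3 distinct days.
Scope can't be placed before Thu — that is day 4 counting from Mon — so the schedule must run through at least 4 days.
4 works (last occupied day: Thu): for example Package=Tue; Prototype=Thu; Scope=Thu; QA=Mon; Build=Wed; Audit=Mon; Migrate=Wed.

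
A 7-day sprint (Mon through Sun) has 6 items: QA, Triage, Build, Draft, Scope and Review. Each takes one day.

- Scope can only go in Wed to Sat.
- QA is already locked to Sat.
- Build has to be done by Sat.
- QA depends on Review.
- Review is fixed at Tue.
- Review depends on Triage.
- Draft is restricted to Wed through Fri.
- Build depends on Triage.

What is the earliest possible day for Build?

Precedence pushes Build to at least Tue; Build's own window allows nothing later than Sat.
Build at Tue is achievable: Scope -> Wed; Build -> Tue; QA -> Sat; Triage -> Mon; Review -> Tue; Draft -> Wed.

Tue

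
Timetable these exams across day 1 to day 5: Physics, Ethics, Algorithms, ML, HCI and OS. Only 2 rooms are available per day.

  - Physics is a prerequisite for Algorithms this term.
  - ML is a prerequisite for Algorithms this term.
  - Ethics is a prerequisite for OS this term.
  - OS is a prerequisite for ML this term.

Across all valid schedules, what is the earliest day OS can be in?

Precedence pushes OS to at least day 2; downstream work caps OS at day 3.
OS at day 2 is achievable: OS in day 2, Physics in day 1, Ethics in day 1, Algorithms in day 4, HCI in day 2, ML in day 3.

day 2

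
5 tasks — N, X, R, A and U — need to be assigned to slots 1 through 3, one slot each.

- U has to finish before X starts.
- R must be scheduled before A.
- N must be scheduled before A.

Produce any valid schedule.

N -> 1, X -> 2, A -> 2, U -> 1, R -> 1

Checking: R(1) before A(2); U(1) before X(2); N(1) before A(2).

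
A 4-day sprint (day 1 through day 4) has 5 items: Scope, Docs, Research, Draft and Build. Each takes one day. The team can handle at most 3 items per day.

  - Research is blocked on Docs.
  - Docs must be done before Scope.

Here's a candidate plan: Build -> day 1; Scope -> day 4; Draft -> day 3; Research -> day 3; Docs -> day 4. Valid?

The team can handle at most 3 items per day — holds.
Docs must be done before Scope — violated.
Research is blocked on Docs — violated.

Invalid. Research is blocked on Docs.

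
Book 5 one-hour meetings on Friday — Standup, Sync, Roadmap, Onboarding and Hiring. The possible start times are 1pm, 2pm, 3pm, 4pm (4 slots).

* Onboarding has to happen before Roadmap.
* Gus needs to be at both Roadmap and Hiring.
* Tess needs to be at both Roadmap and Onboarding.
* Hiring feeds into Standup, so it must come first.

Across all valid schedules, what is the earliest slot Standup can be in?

Precedence pushes Standup to at least 2pm.
Standup at 2pm is achievable: Roadmap=2pm, Hiring=1pm, Sync=1pm, Onboarding=1pm, Standup=2pm.

2pm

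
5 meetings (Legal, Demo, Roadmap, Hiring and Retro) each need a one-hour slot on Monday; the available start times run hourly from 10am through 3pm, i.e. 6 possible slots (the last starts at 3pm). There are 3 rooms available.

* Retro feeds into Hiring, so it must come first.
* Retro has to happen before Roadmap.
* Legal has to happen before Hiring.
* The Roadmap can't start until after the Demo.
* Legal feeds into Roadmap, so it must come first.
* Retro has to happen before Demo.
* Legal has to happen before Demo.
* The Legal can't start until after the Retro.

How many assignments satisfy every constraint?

Splitting on Legal: it can be 11am (24), 12pm (18), 1pm (6). Listing each branch's schedules as (Demo, Roadmap, Hiring, Retro):
Legal=11am: (12pm,1pm,12pm,10am) (12pm,1pm,1pm,10am) (12pm,1pm,2pm,10am) (12pm,1pm,3pm,10am) (12pm,2pm,12pm,10am) (12pm,2pm,1pm,10am) (12pm,2pm,2pm,10am) (12pm,2pm,3pm,10am) (12pm,3pm,12pm,10am) (12pm,3pm,1pm,10am) (12pm,3pm,2pm,10am) (12pm,3pm,3pm,10am) (1pm,2pm,12pm,10am) (1pm,2pm,1pm,10am) (1pm,2pm,2pm,10am) (1pm,2pm,3pm,10am) (1pm,3pm,12pm,10am) (1pm,3pm,1pm,10am) (1pm,3pm,2pm,10am) (1pm,3pm,3pm,10am) (2pm,3pm,12pm,10am) (2pm,3pm,1pm,10am) (2pm,3pm,2pm,10am) (2pm,3pm,3pm,10am) — 24.
Legal=12pm: (1pm,2pm,1pm,10am) (1pm,2pm,1pm,11am) (1pm,2pm,2pm,10am) (1pm,2pm,2pm,11am) (1pm,2pm,3pm,10am) (1pm,2pm,3pm,11am) (1pm,3pm,1pm,10am) (1pm,3pm,1pm,11am) (1pm,3pm,2pm,10am) (1pm,3pm,2pm,11am) (1pm,3pm,3pm,10am) (1pm,3pm,3pm,11am) (2pm,3pm,1pm,10am) (2pm,3pm,1pm,11am) (2pm,3pm,2pm,10am) (2pm,3pm,2pm,11am) (2pm,3pm,3pm,10am) (2pm,3pm,3pm,11am) — 18.
Legal=1pm: (2pm,3pm,2pm,10am) (2pm,3pm,2pm,11am) (2pm,3pm,2pm,12pm) (2pm,3pm,3pm,10am) (2pm,3pm,3pm,11am) (2pm,3pm,3pm,12pm) — 6.
Summing: 24 + 18 + 6 = 48.

48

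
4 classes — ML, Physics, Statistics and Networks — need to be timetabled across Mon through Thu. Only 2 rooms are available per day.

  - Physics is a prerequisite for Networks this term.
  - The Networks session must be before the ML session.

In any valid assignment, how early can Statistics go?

Statistics at Mon is achievable: Statistics in Mon, Physics in Mon, ML in Wed, Networks in Tue.

Mon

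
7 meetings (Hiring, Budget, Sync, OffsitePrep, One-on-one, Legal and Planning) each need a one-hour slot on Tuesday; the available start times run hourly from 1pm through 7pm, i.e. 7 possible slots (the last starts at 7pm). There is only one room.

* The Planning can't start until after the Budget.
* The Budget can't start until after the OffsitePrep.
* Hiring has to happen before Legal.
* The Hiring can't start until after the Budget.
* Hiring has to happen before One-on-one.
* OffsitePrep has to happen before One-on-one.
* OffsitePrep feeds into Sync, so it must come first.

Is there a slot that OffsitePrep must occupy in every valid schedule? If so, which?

1pm

Downstream work caps OffsitePrep at 4pm.
So OffsitePrep is pinned to 1pm.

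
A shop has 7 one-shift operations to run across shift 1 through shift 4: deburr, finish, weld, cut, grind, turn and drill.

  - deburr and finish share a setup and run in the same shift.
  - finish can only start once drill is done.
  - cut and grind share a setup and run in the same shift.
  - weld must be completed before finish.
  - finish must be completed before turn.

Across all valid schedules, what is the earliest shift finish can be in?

Precedence pushes finish to at least shift 2; downstream work caps finish at shift 3.
finish at shift 2 is achievable: turn=shift 3; deburr=shift 2; cut=shift 1; grind=shift 1; finish=shift 2; weld=shift 1; drill=shift 1.

shift 2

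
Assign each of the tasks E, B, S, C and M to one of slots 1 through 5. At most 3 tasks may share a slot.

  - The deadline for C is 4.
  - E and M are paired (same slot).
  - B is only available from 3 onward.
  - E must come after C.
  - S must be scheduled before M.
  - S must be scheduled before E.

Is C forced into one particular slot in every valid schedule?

C can be 1 (e.g. M -> 2, E -> 2, S -> 1, B -> 3, C -> 1) or 2 (e.g. E=3; C=2; S=1; M=3; B=3).

No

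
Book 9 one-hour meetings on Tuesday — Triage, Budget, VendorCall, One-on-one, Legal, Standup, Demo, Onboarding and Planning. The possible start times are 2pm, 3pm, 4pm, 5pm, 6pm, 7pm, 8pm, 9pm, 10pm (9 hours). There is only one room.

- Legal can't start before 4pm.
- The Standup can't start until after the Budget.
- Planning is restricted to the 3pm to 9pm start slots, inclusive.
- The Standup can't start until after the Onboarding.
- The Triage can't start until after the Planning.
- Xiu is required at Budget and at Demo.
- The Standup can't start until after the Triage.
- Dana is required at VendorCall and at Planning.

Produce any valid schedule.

Planning in 3pm; VendorCall in 8pm; Onboarding in 6pm; Demo in 10pm; Triage in 5pm; Legal in 4pm; Budget in 2pm; Standup in 7pm; One-on-one in 9pm

Checking: Triage(5pm) before Standup(7pm); Planning(3pm) before Triage(5pm); Onboarding(6pm) before Standup(7pm); Budget(2pm) before Standup(7pm); Budget(2pm) != Demo(10pm); VendorCall(8pm) != Planning(3pm); Legal=4pm in [4pm,10pm]; Planning=3pm in [3pm,9pm]; max 1 per hour (cap 1).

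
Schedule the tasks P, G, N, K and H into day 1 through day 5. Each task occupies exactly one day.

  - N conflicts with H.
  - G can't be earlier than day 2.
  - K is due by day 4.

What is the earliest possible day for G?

day 2

G is available from day 2.
G at day 2 is achievable: K=day 1, G=day 2, P=day 1, N=day 1, H=day 2.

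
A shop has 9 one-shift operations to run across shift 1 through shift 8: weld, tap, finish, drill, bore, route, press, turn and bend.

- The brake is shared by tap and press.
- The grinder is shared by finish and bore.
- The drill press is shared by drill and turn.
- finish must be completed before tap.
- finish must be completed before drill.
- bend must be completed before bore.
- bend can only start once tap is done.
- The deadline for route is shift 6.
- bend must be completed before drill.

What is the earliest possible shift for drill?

shift 4

Precedence pushes drill to at least shift 4.
drill at shift 4 is achievable: turn in shift 1; tap in shift 2; weld in shift 1; bore in shift 4; finish in shift 1; route in shift 1; bend in shift 3; press in shift 1; drill in shift 4.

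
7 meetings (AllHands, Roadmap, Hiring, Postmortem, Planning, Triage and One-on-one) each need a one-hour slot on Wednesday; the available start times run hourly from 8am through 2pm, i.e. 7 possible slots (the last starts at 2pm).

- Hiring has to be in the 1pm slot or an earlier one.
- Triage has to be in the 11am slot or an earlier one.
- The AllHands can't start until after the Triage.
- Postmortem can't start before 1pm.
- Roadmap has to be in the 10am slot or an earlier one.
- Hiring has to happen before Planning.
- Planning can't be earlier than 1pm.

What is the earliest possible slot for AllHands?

9am

Precedence pushes AllHands to at least 9am.
AllHands at 9am is achievable: AllHands in 9am, Planning in 1pm, One-on-one in 8am, Triage in 8am, Hiring in 8am, Postmortem in 1pm, Roadmap in 8am.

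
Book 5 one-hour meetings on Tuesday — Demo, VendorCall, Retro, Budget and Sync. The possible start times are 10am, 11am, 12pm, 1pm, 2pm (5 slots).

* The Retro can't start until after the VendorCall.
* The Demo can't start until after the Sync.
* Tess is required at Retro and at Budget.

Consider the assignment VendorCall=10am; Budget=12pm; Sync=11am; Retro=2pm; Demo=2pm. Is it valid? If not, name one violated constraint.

The Retro can't start until after the VendorCall — holds.
The Demo can't start until after the Sync — holds.
Tess is required at Retro and at Budget — holds.

Valid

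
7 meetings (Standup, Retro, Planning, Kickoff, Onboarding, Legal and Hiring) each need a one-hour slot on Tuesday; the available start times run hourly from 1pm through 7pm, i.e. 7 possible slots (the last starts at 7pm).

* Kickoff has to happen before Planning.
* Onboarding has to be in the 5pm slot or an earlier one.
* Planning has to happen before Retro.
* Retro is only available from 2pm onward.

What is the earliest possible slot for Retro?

3pm

Retro is available from 2pm; precedence pushes Retro to at least 3pm.
Retro at 3pm is achievable: Retro in 3pm, Standup in 1pm, Kickoff in 1pm, Hiring in 1pm, Legal in 1pm, Planning in 2pm, Onboarding in 1pm.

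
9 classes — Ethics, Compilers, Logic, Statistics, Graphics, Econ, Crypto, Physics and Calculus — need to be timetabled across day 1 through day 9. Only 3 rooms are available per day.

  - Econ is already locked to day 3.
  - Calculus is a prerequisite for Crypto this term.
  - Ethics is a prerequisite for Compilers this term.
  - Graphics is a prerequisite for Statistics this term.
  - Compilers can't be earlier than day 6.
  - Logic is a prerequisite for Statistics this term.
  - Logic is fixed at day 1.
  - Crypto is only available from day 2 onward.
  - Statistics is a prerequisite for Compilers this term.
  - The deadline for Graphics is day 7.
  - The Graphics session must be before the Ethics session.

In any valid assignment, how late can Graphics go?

day 7

Graphics's own window allows nothing later than day 7.
Graphics at day 7 is achievable: Compilers -> day 9; Statistics -> day 8; Crypto -> day 2; Graphics -> day 7; Physics -> day 1; Ethics -> day 8; Calculus -> day 1; Logic -> day 1; Econ -> day 3.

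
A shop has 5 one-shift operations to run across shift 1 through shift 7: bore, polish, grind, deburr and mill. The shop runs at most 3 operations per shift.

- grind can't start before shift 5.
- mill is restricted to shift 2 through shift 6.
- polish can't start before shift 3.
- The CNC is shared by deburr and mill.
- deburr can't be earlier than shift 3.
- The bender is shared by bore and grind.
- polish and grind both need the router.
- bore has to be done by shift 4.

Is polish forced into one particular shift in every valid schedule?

polish can be shift 3 (e.g. polish in shift 3; grind in shift 5; bore in shift 1; deburr in shift 3; mill in shift 2) or shift 4 (e.g. deburr -> shift 3, bore -> shift 1, mill -> shift 2, polish -> shift 4, grind -> shift 5).

No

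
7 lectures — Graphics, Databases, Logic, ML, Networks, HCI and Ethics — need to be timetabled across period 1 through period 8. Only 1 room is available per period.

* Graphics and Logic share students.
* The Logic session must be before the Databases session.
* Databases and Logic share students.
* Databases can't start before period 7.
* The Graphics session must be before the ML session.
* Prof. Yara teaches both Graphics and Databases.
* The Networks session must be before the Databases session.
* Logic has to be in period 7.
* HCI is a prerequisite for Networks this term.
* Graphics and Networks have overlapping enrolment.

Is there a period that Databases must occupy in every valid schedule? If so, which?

Databases's window is period 7–period 8.
Logic is fixed at period 7, and Databases can't share a period with Logic.
So Databases must be period 8.

period 8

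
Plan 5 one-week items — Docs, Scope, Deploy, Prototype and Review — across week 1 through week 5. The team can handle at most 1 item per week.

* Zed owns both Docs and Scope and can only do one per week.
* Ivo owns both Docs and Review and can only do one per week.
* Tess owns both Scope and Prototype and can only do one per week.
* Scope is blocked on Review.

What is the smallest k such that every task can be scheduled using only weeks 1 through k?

5

The precedence chain requires at least 2 distinct weeks.
With at most 1 per week and 5 tasks, at least 5 weeks are needed.
5 works (last occupied week: week 5): for example Prototype -> week 5; Review -> week 1; Scope -> week 2; Deploy -> week 4; Docs -> week 3.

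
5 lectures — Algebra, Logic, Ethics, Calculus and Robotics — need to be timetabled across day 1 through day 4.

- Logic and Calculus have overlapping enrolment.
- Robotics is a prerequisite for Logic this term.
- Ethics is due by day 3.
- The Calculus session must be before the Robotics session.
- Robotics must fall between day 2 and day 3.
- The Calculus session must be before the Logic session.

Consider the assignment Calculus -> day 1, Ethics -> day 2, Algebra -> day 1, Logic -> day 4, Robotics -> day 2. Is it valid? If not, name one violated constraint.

Logic and Calculus have overlapping enrolment — holds.
Robotics must fall between day 2 and day 3 — holds.
Ethics is due by day 3 — holds.
Robotics is a prerequisite for Logic this term — holds.
The Calculus session must be before the Robotics session — holds.
The Calculus session must be before the Logic session — holds.

Valid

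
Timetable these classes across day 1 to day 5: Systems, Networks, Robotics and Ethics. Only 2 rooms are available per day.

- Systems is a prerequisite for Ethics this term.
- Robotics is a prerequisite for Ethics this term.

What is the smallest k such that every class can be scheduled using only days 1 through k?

The precedence chain requires at least 2 distinct days.
With at most 2 per day and 4 classes, at least 2 days are needed.
2 works (last occupied day: day 2): for example Networks -> day 2, Ethics -> day 2, Robotics -> day 1, Systems -> day 1.

2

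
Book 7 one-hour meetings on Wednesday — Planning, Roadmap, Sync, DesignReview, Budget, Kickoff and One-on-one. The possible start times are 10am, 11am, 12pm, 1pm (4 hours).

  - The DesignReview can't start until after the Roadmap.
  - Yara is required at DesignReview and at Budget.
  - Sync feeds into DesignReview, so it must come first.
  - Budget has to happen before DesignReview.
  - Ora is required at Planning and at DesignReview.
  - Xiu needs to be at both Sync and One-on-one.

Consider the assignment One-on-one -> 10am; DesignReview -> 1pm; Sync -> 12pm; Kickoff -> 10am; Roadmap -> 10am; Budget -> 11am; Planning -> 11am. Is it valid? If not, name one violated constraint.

Yara is required at DesignReview and at Budget — holds.
Xiu needs to be at both Sync and One-on-one — holds.
Budget has to happen before DesignReview — holds.
Sync feeds into DesignReview, so it must come first — holds.
The DesignReview can't start until after the Roadmap — holds.
Ora is required at Planning and at DesignReview — holds.

Yes, all constraints hold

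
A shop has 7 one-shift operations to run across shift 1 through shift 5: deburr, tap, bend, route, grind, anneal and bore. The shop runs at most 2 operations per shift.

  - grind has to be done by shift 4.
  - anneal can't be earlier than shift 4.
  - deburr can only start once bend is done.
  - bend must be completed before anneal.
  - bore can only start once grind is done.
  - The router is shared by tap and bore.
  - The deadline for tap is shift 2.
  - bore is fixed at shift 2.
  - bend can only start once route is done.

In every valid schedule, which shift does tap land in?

shift 1

tap's window is shift 1–shift 2.
bore is fixed at shift 2, and tap can't share a shift with bore.
So tap must be shift 1.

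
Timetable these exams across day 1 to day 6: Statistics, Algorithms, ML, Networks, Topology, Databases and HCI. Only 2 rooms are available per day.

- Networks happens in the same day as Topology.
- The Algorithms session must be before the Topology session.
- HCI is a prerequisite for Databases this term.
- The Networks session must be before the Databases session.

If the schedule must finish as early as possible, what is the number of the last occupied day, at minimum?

The precedence chain requires at least 3 distinct days.
With at most 2 per day and 7 exams, at least 4 days are needed.
4 works (last occupied day: day 4): for example Databases=day 3; ML=day 4; Networks=day 2; Algorithms=day 1; Topology=day 2; HCI=day 1; Statistics=day 3.

4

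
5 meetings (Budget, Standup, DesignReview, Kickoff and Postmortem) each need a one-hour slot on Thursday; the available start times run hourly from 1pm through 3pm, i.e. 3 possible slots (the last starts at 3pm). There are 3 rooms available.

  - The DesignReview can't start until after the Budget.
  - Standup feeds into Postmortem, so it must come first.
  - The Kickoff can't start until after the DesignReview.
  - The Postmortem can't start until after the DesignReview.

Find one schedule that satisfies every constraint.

Kickoff in 3pm, Postmortem in 3pm, DesignReview in 2pm, Standup in 1pm, Budget in 1pm

Checking: DesignReview(2pm) before Postmortem(3pm); Standup(1pm) before Postmortem(3pm); Budget(1pm) before DesignReview(2pm); DesignReview(2pm) before Kickoff(3pm); max 2 per slot (cap 3).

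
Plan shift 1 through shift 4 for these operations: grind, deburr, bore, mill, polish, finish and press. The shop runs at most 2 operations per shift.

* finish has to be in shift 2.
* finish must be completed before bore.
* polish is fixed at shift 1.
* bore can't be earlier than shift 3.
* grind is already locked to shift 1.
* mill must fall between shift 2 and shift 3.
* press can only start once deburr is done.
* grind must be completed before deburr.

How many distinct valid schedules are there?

Splitting on deburr: it can be shift 2 (3), shift 3 (3). Listing each branch's schedules as (grind, bore, mill, polish, finish, press) by shift number:
deburr=shift 2: (1,3,3,1,2,4) (1,4,3,1,2,3) (1,4,3,1,2,4) — 3.
deburr=shift 3: (1,3,2,1,2,4) (1,4,2,1,2,4) (1,4,3,1,2,4) — 3.
Summing: 3 + 3 = 6.

6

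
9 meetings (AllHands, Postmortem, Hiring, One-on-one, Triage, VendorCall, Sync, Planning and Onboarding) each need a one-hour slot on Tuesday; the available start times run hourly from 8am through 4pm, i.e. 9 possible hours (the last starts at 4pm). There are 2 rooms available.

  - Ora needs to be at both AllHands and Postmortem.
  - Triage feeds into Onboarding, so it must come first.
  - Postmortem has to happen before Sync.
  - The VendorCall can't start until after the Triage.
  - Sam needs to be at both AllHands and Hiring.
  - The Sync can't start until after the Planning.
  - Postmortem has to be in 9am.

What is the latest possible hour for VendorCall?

4pm

Precedence pushes VendorCall to at least 9am.
VendorCall at 4pm is achievable: Sync=10am; Planning=8am; AllHands=10am; Onboarding=9am; Triage=8am; VendorCall=4pm; One-on-one=11am; Postmortem=9am; Hiring=11am.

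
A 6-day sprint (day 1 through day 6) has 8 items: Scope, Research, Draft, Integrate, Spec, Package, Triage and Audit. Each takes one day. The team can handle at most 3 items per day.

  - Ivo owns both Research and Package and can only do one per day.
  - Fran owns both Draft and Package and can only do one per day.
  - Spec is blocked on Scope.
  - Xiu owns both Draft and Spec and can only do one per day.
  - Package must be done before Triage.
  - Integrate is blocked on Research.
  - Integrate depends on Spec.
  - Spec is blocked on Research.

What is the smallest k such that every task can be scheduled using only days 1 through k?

3

The precedence chain requires at least 3 distinct days.
With at most 3 per day and 8 tasks, at least 3 days are needed.
3 works (last occupied day: day 3): for example Audit in day 2; Package in day 2; Scope in day 1; Draft in day 1; Spec in day 2; Triage in day 3; Integrate in day 3; Research in day 1.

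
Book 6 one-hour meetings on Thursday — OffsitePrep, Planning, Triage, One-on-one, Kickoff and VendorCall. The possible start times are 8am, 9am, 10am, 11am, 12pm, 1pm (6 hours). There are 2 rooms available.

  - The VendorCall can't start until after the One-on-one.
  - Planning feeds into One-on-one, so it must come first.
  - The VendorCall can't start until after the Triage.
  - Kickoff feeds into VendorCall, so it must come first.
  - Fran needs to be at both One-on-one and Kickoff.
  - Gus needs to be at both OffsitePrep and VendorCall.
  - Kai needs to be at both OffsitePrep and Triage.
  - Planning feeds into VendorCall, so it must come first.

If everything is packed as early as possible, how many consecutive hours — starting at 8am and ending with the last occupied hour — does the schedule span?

4 hours

The precedence chain requires at least 3 distinct hours.
With at most 2 per hour and 6 meetings, at least 3 hours are needed.
Could 3 hours be enough, i.e. nothing placed later than 10am? No: VendorCall must come after Kickoff (at 8am or later) → {9am, 10am}; Kickoff must come before VendorCall (at 10am or earlier) → {8am, 9am}; One-on-one must come before VendorCall (at 10am or earlier) → {8am, 9am}; Triage must come before VendorCall (at 10am or earlier) → {8am, 9am}; Planning must come before VendorCall (at 10am or earlier) → {8am, 9am}; One-on-one must come after Planning (at 8am or later) → {9am}; Planning must come before One-on-one (at 9am or earlier) → {8am}; Kickoff can't share with One-on-one (9am) → {8am}; OffsitePrep can't use 8am, already full with Planning and Kickoff (limit 2) → {9am, 10am}; Triage can't use 8am, already full with Planning and Kickoff (limit 2) → {9am}; OffsitePrep can't use 9am, already full with Triage and One-on-one (limit 2) → {10am}; VendorCall can't use 9am, already full with Triage and One-on-one (limit 2) → {10am}; VendorCall can't share with OffsitePrep (10am) → nothing is left.
So 3 hours is not enough.
4 works (last occupied hour: 11am): for example VendorCall -> 10am, Kickoff -> 8am, Planning -> 8am, OffsitePrep -> 11am, One-on-one -> 9am, Triage -> 9am.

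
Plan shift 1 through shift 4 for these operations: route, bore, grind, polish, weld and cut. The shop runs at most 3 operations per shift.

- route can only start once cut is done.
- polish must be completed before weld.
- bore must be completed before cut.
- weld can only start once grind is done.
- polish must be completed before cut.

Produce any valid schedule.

bore -> shift 1, route -> shift 3, cut -> shift 2, grind -> shift 1, weld -> shift 2, polish -> shift 1

Checking: polish(shift 1) before weld(shift 2); polish(shift 1) before cut(shift 2); cut(shift 2) before route(shift 3); bore(shift 1) before cut(shift 2); grind(shift 1) before weld(shift 2); max 3 per shift (cap 3).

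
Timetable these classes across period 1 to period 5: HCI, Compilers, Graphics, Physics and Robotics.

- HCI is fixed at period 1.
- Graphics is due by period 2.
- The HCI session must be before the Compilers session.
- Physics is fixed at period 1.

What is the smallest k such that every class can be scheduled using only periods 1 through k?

2

The precedence chain requires at least 2 distinct periods.
2 works (last occupied period: period 2): for example Physics=period 1, Graphics=period 1, HCI=period 1, Robotics=period 1, Compilers=period 2.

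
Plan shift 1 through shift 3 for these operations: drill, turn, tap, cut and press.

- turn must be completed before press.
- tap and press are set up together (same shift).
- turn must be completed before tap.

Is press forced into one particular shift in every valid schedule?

No

press can be shift 2 (e.g. cut -> shift 1, turn -> shift 1, tap -> shift 2, press -> shift 2, drill -> shift 1) or shift 3 (e.g. tap in shift 3; drill in shift 1; turn in shift 1; press in shift 3; cut in shift 1).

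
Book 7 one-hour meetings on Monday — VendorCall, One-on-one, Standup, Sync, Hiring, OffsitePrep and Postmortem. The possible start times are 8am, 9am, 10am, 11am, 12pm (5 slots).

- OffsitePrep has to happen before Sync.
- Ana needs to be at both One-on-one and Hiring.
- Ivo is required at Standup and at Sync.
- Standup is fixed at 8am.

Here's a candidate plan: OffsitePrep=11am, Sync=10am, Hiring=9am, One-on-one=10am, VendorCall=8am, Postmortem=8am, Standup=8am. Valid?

No — it violates: OffsitePrep has to happen before Sync

Standup is fixed at 8am — holds.
Ana needs to be at both One-on-one and Hiring — holds.
OffsitePrep has to happen before Sync — violated.
Ivo is required at Standup and at Sync — holds.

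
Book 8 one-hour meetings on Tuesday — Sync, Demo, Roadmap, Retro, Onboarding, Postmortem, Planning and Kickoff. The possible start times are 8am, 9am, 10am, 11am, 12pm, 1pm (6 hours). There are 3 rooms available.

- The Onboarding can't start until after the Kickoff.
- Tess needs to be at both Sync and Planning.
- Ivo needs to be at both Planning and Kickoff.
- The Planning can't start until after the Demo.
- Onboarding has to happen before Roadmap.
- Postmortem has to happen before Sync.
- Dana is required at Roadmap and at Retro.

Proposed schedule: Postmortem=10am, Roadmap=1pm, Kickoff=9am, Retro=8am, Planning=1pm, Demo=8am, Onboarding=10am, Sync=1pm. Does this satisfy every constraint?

No — it violates: Tess needs to be at both Sync and Planning

The Onboarding can't start until after the Kickoff — holds.
Tess needs to be at both Sync and Planning — violated.
There are 3 rooms available — holds.
Postmortem has to happen before Sync — holds.
The Planning can't start until after the Demo — holds.
Onboarding has to happen before Roadmap — holds.
Ivo needs to be at both Planning and Kickoff — holds.
Dana is required at Roadmap and at Retro — holds.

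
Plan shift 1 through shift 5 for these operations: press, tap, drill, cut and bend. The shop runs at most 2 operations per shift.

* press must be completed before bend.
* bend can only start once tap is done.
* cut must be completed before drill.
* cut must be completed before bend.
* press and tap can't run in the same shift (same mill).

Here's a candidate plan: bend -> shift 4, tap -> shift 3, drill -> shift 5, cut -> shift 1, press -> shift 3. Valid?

No — it violates: press and tap can't run in the same shift (same mill)

press must be completed before bend — holds.
cut must be completed before drill — holds.
cut must be completed before bend — holds.
The shop runs at most 2 operations per shift — holds.
bend can only start once tap is done — holds.
press and tap can't run in the same shift (same mill) — violated.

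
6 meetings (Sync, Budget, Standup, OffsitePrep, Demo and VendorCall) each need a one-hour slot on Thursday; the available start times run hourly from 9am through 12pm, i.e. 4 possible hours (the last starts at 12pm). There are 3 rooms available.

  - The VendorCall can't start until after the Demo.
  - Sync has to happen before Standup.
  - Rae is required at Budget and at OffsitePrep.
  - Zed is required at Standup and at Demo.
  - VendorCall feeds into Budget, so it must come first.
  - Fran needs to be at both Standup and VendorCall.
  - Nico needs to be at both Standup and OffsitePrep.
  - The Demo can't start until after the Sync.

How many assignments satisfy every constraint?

Enumerating: Sync -> 9am; OffsitePrep -> 9am; Budget -> 12pm; VendorCall -> 11am; Demo -> 10am; Standup -> 12pm | Standup=12pm; Demo=10am; VendorCall=11am; Sync=9am; OffsitePrep=10am; Budget=12pm | Standup -> 12pm; VendorCall -> 11am; Budget -> 12pm; Sync -> 9am; OffsitePrep -> 11am; Demo -> 10am.

3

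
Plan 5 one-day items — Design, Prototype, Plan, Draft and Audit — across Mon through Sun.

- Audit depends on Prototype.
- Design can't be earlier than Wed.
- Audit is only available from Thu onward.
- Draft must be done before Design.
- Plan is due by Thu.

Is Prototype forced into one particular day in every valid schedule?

Prototype can be Mon (e.g. Design -> Wed, Prototype -> Mon, Draft -> Mon, Plan -> Mon, Audit -> Thu) or Tue (e.g. Design -> Wed, Audit -> Thu, Prototype -> Tue, Draft -> Mon, Plan -> Mon).

No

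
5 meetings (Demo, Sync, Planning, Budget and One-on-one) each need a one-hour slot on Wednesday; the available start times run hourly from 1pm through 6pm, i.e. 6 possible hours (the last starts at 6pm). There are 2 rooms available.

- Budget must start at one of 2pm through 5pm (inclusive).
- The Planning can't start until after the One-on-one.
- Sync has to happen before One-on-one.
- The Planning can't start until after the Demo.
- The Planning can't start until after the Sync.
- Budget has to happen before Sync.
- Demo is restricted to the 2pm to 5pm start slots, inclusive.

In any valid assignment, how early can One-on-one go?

4pm

Precedence pushes One-on-one to at least 4pm; downstream work caps One-on-one at 5pm.
One-on-one at 4pm is achievable: Planning in 5pm; One-on-one in 4pm; Sync in 3pm; Demo in 2pm; Budget in 2pm.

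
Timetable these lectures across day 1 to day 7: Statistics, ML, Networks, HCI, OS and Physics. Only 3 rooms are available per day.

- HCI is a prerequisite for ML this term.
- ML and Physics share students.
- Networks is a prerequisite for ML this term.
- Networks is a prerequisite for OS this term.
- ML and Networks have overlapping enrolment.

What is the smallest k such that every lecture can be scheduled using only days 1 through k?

2

The precedence chain requires at least 2 distinct days.
With at most 3 per day and 6 lectures, at least 2 days are needed.
2 works (last occupied day: day 2): for example OS -> day 2; HCI -> day 1; ML -> day 2; Networks -> day 1; Physics -> day 1; Statistics -> day 2.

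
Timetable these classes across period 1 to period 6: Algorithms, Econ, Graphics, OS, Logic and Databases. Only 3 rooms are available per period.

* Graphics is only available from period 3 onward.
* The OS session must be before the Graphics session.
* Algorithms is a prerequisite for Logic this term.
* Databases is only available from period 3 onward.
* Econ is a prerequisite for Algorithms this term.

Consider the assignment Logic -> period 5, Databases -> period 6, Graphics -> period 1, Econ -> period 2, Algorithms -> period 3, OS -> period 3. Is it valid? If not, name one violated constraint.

Only 3 rooms are available per period — holds.
Econ is a prerequisite for Algorithms this term — holds.
Algorithms is a prerequisite for Logic this term — holds.
Databases is only available from period 3 onward — holds.
The OS session must be before the Graphics session — violated.
Graphics is only available from period 3 onward — violated.

No. Graphics is only available from period 3 onward is not satisfied.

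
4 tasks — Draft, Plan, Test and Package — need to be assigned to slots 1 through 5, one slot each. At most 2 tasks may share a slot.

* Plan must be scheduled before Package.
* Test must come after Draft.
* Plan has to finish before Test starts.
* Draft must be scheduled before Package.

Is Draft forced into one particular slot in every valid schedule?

Draft can be 1 (e.g. Test -> 2, Package -> 2, Draft -> 1, Plan -> 1) or 2 (e.g. Plan in 1; Draft in 2; Package in 3; Test in 3).

No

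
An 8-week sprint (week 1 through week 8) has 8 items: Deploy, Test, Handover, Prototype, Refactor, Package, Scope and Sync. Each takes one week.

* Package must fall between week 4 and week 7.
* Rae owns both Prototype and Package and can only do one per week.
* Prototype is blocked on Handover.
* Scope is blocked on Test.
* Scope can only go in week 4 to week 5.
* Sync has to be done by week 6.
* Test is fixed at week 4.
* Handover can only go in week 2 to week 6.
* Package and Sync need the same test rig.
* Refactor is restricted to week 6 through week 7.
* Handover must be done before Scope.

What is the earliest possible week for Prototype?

Precedence pushes Prototype to at least week 3.
Prototype at week 3 is achievable: Deploy in week 1; Test in week 4; Package in week 4; Handover in week 2; Prototype in week 3; Sync in week 1; Refactor in week 6; Scope in week 5.

week 3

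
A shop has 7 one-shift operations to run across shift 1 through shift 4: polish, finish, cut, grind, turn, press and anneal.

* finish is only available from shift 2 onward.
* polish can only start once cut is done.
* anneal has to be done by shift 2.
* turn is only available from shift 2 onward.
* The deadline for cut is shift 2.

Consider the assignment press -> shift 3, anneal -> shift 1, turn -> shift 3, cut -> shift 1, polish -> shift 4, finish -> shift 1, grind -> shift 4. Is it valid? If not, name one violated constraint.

anneal has to be done by shift 2 — holds.
The deadline for cut is shift 2 — holds.
polish can only start once cut is done — holds.
finish is only available from shift 2 onward — violated.
turn is only available from shift 2 onward — holds.

Invalid. finish is only available from shift 2 onward.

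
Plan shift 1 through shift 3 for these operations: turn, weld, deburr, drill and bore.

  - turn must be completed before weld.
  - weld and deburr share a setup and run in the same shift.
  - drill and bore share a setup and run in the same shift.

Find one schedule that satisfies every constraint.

drill in shift 1, bore in shift 1, weld in shift 2, turn in shift 1, deburr in shift 2

Checking: turn(shift 1) before weld(shift 2); drill = bore = shift 1; weld = deburr = shift 2.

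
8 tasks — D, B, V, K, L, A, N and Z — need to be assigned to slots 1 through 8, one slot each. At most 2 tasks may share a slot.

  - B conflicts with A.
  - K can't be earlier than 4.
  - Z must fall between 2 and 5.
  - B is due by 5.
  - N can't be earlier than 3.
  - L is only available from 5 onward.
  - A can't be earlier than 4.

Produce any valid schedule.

L in 5, B in 1, Z in 2, V in 2, D in 1, A in 4, K in 4, N in 3

Checking: B(1) != A(4); K=4 in [4,8]; N=3 in [3,8]; Z=2 in [2,5]; L=5 in [5,8]; A=4 in [4,8]; B=1 in [1,5]; max 2 per slot (cap 2).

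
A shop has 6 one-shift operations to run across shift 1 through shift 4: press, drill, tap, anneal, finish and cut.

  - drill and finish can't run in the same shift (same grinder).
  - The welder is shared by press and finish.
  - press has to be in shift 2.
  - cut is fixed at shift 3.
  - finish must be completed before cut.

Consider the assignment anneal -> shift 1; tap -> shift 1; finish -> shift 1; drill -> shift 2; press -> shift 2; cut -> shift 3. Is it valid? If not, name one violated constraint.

The welder is shared by press and finish — holds.
press has to be in shift 2 — holds.
cut is fixed at shift 3 — holds.
drill and finish can't run in the same shift (same grinder) — holds.
finish must be completed before cut — holds.

Yes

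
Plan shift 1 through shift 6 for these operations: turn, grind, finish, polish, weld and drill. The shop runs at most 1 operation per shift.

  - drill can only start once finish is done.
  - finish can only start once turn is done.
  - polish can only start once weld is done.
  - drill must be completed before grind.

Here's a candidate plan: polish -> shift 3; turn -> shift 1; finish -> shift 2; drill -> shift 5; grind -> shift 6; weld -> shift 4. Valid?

Invalid. polish can only start once weld is done.

drill can only start once finish is done — holds.
The shop runs at most 1 operation per shift — holds.
finish can only start once turn is done — holds.
drill must be completed before grind — holds.
polish can only start once weld is done — violated.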